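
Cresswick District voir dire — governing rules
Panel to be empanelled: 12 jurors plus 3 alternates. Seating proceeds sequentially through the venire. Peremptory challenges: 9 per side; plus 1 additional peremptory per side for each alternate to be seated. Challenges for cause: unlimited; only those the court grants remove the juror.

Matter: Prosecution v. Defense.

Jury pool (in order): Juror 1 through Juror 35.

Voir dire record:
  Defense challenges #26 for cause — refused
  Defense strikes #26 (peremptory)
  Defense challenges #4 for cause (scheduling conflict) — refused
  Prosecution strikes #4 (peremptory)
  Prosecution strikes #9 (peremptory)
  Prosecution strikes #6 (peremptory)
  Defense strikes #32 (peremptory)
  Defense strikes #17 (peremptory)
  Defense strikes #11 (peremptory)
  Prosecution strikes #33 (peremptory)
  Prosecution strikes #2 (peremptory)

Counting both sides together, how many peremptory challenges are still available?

15

Prosecution allotment: 9 base + 1 × 3 alternates = 12. Defense allotment: 9 base + 1 × 3 alternates = 12.
Prosecution peremptories used: #4, #9, #6, #33, #2 — 5.
Defense peremptories used: #26, #32, #17, #11 — 4 (for-cause on #26, #4 don't count).
Remaining: (12 − 5) + (12 − 4) = 15.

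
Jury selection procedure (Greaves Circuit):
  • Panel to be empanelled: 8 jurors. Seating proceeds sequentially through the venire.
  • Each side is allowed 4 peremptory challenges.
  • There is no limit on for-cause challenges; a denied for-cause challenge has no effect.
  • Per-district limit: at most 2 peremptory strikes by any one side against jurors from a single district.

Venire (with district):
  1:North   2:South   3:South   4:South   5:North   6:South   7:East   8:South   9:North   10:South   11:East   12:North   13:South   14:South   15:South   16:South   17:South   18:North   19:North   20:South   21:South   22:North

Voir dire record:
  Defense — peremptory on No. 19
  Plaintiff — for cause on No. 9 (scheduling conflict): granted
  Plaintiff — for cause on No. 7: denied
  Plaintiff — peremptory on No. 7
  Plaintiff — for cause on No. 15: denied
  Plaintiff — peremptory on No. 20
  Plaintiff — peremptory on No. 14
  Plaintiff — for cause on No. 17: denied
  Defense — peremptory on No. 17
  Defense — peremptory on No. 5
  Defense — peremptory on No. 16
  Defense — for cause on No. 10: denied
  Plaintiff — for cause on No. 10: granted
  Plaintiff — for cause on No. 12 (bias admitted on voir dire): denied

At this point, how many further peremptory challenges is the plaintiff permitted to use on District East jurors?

1

Plaintiff peremptories so far: #7, #20, #14 — 3 of 4 used, 1 left overall.
Against District East: #7 — 1 used; per-district cap 2 leaves 1.
Binding limit: min(1, 1) = 1.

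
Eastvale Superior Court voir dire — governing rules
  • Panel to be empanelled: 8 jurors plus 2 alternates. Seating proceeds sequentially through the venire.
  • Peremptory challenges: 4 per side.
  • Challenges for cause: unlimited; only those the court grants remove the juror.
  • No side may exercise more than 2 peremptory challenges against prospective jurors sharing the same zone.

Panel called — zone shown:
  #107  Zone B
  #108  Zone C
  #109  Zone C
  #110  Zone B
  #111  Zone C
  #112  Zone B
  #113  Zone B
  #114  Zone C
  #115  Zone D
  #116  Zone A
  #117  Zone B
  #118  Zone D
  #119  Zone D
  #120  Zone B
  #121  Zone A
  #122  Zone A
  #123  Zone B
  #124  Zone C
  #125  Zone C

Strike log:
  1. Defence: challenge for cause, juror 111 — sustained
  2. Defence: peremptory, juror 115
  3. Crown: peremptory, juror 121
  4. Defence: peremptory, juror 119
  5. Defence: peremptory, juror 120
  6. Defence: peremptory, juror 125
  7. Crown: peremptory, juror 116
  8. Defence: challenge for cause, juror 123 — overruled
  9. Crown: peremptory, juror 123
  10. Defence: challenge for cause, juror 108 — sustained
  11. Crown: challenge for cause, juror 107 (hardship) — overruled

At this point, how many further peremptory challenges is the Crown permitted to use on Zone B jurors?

Crown peremptories so far: #121, #116, #123 — 3 of 4 used, 1 left overall.
Against Zone B: #123 — 1 used; per-zone cap 2 leaves 1.
Binding limit: min(1, 1) = 1.

1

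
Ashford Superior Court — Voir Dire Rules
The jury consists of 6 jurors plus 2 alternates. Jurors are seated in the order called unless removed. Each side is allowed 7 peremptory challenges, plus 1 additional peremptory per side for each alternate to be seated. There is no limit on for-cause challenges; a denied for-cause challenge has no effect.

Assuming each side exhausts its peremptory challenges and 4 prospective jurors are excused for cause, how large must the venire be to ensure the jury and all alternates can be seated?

30

Seats to fill: 6 + 2 alternates = 8.
Peremptories: 7 + 1×2 = 9 per side × 2 sides = 18.
For-cause removals: 4.
Minimum venire: 8 + 18 + 4 = 30.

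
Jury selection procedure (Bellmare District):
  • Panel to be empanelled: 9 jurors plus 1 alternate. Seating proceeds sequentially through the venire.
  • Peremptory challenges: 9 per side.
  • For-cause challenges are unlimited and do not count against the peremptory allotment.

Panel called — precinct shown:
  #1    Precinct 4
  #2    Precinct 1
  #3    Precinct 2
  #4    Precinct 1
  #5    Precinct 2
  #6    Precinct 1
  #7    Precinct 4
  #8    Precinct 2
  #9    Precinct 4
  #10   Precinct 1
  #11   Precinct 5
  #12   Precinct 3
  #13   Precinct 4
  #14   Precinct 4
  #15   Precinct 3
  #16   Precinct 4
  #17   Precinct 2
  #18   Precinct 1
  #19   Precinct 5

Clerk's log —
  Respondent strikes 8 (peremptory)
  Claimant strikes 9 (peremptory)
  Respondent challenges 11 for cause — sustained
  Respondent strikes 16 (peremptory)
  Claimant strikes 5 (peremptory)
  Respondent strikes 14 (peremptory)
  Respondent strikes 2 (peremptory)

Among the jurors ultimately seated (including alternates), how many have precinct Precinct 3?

2

Removed: #2, #5, #8, #9, #11, #14, #16.
Seated (10 incl. alternates): #1, #3, #4, #6, #7, #10, #12, #13, #15, #17.
Of those, in Precinct 3: #12, #15 → 2.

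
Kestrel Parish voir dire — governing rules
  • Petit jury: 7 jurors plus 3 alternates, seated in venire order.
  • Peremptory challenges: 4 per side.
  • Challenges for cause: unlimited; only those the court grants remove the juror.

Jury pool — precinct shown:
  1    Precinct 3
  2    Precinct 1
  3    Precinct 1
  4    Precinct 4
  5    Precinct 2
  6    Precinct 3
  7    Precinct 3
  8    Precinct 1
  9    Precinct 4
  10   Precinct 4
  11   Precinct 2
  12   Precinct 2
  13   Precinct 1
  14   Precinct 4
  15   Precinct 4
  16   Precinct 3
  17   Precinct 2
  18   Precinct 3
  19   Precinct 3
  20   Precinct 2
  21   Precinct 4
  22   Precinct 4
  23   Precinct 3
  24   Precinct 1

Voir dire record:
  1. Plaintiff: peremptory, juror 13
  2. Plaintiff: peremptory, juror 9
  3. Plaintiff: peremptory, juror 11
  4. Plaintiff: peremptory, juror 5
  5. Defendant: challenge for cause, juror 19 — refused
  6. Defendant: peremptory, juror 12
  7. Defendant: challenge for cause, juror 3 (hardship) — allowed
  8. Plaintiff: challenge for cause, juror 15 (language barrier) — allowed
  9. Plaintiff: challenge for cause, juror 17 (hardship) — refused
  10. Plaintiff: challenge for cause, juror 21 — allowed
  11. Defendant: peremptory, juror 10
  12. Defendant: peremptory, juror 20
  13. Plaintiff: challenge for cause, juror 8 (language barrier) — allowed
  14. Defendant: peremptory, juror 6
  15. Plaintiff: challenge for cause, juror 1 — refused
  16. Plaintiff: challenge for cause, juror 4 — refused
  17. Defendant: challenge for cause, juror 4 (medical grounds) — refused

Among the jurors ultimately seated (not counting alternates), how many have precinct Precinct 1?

Removed: #3, #5, #6, #8, #9, #10, #11, #12, #13, #15, #20, #21.
Seated jurors 1–7: #1, #2, #4, #7, #14, #16, #17 (alternates #18, #19, #22 not counted).
Of those, in Precinct 1: #2 → 1.

1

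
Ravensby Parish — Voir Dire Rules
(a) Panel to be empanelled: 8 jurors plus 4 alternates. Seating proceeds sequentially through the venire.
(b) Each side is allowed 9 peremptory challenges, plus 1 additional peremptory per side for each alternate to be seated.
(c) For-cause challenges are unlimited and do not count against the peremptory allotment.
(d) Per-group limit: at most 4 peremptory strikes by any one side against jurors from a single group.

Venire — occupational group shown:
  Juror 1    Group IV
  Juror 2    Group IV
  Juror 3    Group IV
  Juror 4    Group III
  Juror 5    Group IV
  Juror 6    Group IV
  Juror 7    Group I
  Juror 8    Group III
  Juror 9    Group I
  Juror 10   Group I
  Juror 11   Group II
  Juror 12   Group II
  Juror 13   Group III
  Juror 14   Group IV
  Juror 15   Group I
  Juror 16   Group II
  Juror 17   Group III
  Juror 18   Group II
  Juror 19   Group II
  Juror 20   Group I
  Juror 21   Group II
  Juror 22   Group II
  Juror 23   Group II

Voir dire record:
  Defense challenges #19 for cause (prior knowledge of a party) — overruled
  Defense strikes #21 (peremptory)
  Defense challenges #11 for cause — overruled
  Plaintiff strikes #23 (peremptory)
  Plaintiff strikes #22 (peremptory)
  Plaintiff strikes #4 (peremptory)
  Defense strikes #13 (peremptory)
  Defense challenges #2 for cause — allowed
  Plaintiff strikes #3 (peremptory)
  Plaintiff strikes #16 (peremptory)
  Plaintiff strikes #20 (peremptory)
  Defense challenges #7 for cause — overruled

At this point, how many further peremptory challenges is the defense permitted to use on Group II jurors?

3

Defense peremptories so far: #21, #13 — 2 of 13 used, 11 left overall.
Against Group II: #21 — 1 used; per-group cap 4 leaves 3.
Binding limit: min(11, 3) = 3.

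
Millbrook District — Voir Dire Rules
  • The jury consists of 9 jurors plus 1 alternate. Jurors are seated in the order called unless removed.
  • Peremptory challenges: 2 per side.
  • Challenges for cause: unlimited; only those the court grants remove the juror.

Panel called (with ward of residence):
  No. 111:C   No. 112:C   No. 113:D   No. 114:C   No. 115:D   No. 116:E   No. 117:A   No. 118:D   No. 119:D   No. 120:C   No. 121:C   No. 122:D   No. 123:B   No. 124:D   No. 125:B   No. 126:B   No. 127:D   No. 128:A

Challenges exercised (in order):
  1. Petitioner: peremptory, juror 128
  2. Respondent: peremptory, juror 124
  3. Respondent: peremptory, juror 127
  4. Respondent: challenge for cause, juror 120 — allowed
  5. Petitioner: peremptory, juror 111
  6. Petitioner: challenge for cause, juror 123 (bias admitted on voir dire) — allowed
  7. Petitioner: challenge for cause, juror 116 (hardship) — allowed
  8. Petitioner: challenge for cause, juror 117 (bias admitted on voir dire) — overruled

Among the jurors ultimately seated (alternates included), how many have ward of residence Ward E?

0

Removed: #111, #116, #120, #123, #124, #127, #128.
Seated (10 incl. alternates): #112, #113, #114, #115, #117, #118, #119, #121, #122, #125.
None of those are in Ward E → 0.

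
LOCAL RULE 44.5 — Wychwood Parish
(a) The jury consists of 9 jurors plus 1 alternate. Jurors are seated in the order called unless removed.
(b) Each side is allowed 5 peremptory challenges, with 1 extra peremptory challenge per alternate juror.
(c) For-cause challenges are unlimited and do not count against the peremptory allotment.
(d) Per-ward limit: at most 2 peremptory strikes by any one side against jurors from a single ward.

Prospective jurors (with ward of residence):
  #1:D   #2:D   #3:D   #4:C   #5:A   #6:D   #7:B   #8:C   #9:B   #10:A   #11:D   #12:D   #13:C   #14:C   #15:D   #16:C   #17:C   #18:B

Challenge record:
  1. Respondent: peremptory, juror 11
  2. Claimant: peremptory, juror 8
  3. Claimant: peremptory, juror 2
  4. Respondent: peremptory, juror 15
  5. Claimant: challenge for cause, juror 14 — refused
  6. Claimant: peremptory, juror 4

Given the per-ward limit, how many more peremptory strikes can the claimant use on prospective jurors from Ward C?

Claimant peremptories so far: #8, #2, #4 — 3 of 6 used, 3 left overall.
Against Ward C: #8, #4 — 2 used; per-ward cap 2 leaves 0.
Binding limit: min(3, 0) = 0.

0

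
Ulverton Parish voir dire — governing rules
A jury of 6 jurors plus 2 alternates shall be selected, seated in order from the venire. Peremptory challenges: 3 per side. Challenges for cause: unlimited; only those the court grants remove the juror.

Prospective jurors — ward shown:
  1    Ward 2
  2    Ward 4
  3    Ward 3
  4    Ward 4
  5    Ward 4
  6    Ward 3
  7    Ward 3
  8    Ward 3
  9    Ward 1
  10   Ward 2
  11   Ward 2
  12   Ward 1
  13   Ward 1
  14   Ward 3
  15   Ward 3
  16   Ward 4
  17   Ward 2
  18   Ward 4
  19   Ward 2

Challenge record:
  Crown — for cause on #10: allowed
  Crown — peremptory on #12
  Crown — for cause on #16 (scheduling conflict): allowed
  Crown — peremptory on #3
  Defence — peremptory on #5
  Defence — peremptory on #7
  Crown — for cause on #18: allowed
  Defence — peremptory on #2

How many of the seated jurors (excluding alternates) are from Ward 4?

1

Removed: #2, #3, #5, #7, #10, #12, #16, #18.
Seated jurors 1–6: #1, #4, #6, #8, #9, #11 (alternates #13, #14 not counted).
Of those, in Ward 4: #4 → 1.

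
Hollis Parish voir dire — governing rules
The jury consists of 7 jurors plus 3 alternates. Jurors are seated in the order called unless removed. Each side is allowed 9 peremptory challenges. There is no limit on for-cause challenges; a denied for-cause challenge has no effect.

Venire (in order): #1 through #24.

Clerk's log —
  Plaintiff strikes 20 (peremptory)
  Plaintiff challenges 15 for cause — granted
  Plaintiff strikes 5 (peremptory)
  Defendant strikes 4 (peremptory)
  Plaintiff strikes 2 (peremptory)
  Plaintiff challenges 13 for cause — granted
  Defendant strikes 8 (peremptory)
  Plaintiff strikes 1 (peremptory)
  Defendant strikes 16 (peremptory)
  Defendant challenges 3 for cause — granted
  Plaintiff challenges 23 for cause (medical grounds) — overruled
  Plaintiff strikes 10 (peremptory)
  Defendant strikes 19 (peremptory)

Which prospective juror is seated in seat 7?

Removed: #1, #2, #3, #4, #5, #8, #10, #13, #15, #16, #19, #20. (#23 stays — for-cause denied.)
Seating in order: seats 1–7 → #6, #7, #9, #11, #12, #14, #17; alternates → #18, #21, #22.
So seat 7 is #17.

17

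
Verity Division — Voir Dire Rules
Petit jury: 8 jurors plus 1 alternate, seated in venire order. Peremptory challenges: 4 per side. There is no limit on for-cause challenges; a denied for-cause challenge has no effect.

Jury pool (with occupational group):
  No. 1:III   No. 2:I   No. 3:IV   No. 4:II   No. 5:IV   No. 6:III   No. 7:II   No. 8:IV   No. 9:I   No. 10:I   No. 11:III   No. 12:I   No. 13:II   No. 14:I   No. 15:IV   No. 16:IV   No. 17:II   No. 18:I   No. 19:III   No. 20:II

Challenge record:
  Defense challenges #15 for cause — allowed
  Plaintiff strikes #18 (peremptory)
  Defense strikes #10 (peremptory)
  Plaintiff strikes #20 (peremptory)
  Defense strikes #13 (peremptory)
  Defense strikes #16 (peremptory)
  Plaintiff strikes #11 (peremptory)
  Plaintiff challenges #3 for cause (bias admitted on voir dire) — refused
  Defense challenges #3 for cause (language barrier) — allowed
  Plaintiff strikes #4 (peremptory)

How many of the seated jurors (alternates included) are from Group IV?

2

Removed: #3, #4, #10, #11, #13, #15, #16, #18, #20.
Seated (9 incl. alternates): #1, #2, #5, #6, #7, #8, #9, #12, #14.
Of those, in Group IV: #5, #8 → 2.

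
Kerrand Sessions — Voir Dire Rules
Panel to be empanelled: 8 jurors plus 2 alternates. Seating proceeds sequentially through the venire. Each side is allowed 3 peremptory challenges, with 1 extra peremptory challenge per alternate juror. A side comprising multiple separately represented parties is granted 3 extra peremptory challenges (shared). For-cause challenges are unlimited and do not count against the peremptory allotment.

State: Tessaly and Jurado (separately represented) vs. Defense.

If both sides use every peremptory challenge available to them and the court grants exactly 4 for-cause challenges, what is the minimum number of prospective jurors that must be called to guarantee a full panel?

Seats to fill: 8 + 2 alternates = 10.
Peremptories — State: 3 + 1×2 + 3 = 8; Defense: 3 + 1×2 = 5; total 13.
For-cause removals: 4.
Minimum venire: 10 + 13 + 4 = 27.

27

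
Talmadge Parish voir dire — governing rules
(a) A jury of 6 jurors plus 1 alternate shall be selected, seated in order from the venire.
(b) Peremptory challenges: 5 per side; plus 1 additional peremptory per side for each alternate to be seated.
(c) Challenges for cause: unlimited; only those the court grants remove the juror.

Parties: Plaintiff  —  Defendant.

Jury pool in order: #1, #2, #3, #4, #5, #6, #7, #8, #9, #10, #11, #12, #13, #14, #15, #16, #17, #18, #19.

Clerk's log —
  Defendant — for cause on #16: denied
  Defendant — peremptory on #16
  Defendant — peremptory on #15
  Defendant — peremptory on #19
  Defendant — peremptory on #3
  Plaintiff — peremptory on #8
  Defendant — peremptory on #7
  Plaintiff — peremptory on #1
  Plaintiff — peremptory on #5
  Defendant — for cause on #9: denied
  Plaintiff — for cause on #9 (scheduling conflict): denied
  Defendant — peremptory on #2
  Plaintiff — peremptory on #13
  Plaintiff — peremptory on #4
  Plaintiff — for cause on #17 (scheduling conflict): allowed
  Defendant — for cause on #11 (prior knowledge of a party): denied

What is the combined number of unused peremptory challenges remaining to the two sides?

1

Plaintiff allotment: 5 base + 1 × 1 alternate = 6. Defendant allotment: 5 base + 1 × 1 alternate = 6.
Plaintiff peremptories used: #8, #1, #5, #13, #4 — 5 (for-cause on #9, #17 don't count).
Defendant peremptories used: #16, #15, #19, #3, #7, #2 — 6 (for-cause on #16, #9, #11 don't count).
Remaining: (6 − 5) + (6 − 6) = 1.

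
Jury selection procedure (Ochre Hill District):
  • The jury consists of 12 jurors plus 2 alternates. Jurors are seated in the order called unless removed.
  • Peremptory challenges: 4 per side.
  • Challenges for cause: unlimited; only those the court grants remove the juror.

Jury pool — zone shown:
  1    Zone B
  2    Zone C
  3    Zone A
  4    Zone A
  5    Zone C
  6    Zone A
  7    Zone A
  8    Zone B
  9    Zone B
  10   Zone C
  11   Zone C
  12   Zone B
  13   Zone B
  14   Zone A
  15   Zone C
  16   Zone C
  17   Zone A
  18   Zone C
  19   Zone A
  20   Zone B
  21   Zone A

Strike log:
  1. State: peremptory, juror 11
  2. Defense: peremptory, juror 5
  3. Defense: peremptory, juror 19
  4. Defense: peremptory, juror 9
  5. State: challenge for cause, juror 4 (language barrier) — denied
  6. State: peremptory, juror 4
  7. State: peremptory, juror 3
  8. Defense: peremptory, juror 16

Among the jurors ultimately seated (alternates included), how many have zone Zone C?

4

Removed: #3, #4, #5, #9, #11, #16, #19.
Seated (14 incl. alternates): #1, #2, #6, #7, #8, #10, #12, #13, #14, #15, #17, #18, #20, #21.
Of those, in Zone C: #2, #10, #15, #18 → 4.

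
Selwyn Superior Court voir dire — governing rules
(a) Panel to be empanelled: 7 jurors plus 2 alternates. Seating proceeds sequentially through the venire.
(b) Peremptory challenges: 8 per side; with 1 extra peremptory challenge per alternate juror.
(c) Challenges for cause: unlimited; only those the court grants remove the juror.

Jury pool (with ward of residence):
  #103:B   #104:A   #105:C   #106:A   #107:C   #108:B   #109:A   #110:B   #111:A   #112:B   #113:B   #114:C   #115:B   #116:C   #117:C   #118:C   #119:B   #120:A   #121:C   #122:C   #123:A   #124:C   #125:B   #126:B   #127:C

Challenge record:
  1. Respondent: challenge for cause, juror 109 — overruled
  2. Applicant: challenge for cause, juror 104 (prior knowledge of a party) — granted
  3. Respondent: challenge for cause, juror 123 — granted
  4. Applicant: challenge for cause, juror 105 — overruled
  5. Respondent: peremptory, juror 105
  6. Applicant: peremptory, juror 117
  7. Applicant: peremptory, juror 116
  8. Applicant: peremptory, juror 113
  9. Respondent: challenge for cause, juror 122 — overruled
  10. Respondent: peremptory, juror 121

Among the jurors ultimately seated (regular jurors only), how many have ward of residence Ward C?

Removed: #104, #105, #113, #116, #117, #121, #123.
Seated jurors 1–7: #103, #106, #107, #108, #109, #110, #111 (alternates #112, #114 not counted).
Of those, in Ward C: #107 → 1.

1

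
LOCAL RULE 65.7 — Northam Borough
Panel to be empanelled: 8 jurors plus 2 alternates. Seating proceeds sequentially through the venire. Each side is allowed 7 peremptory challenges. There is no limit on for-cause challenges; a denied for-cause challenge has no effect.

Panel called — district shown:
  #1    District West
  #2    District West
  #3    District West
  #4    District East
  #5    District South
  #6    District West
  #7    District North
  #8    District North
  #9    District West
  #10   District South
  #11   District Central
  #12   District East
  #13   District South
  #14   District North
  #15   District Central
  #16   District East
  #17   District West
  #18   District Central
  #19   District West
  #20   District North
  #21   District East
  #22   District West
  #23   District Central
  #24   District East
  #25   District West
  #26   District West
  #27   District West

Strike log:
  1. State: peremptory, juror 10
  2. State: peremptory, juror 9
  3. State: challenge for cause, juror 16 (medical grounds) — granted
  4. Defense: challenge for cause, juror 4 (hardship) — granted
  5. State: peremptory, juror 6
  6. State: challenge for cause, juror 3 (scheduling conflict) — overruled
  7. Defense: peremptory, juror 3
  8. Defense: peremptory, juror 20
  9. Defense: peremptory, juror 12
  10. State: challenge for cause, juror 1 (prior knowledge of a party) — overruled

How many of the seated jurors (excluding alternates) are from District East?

Removed: #3, #4, #6, #9, #10, #12, #16, #20.
Seated jurors 1–8: #1, #2, #5, #7, #8, #11, #13, #14 (alternates #15, #17 not counted).
None of those are in District East → 0.

0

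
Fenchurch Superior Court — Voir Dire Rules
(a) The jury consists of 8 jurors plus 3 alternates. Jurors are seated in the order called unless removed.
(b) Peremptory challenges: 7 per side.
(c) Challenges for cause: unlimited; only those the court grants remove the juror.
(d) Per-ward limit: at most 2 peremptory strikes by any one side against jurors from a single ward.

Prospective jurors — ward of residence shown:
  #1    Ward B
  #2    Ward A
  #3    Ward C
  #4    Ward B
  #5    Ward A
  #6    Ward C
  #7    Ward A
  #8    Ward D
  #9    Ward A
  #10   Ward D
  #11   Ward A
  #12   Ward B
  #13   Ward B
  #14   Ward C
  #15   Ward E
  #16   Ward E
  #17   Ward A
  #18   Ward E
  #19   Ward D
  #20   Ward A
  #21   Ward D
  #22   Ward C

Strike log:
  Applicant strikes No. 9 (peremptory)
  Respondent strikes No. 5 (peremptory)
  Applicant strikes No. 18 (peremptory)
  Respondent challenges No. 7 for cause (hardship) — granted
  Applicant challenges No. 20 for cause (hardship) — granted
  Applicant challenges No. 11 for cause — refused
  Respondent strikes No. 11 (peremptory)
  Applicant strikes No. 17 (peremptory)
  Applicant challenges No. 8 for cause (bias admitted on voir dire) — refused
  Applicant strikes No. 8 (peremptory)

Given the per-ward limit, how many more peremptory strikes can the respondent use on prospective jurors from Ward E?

Respondent peremptories so far: #5, #11 — 2 of 7 used, 5 left overall.
Against Ward E: none yet — per-ward cap 2 leaves 2.
Binding limit: min(5, 2) = 2.

2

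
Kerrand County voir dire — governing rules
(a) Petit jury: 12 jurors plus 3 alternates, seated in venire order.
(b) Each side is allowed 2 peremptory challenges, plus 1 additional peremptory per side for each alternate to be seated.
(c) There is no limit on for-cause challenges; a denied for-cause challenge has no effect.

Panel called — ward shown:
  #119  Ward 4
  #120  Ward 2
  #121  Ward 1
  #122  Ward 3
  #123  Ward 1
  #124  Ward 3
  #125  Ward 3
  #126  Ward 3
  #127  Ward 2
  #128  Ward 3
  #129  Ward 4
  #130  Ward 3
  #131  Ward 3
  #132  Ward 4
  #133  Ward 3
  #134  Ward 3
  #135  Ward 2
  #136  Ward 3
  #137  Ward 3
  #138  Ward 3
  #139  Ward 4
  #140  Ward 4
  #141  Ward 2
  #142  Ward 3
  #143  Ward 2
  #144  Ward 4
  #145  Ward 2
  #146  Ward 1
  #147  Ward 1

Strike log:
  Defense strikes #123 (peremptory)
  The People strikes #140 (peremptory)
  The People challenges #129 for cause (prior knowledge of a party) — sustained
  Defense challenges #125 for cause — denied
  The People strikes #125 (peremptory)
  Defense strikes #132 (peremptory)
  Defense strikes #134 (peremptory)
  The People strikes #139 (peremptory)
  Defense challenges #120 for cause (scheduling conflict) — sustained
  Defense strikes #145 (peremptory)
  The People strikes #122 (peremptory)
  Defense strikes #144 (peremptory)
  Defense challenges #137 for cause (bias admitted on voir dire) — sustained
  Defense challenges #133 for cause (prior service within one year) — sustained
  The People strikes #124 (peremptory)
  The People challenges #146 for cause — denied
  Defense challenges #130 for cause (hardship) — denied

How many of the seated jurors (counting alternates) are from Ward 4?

1

Removed: #120, #122, #123, #124, #125, #129, #132, #133, #134, #137, #139, #140, #144, #145.
Seated (15 incl. alternates): #119, #121, #126, #127, #128, #130, #131, #135, #136, #138, #141, #142, #143, #146, #147.
Of those, in Ward 4: #119 → 1.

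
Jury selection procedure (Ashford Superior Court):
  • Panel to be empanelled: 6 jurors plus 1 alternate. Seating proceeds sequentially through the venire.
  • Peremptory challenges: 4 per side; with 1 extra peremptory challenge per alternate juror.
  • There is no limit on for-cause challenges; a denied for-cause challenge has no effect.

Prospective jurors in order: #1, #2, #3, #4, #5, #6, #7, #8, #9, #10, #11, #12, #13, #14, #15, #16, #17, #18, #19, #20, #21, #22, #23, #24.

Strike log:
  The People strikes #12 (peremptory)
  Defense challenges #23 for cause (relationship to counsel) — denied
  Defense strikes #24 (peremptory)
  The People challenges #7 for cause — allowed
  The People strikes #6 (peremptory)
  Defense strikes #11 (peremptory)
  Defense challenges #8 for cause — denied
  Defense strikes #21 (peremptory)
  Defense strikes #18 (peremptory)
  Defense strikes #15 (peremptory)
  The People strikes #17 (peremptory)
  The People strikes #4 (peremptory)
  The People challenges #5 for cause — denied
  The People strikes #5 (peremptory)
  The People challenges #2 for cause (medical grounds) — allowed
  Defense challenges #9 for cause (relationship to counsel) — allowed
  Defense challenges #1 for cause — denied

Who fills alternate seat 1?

Removed: #2, #4, #5, #6, #7, #9, #11, #12, #15, #17, #18, #21, #24. (#1, #8, #23 stay — for-cause denied.)
Seating in order: seats 1–6 → #1, #3, #8, #10, #13, #14; alternates → #16.
So alternate 1 is #16.

16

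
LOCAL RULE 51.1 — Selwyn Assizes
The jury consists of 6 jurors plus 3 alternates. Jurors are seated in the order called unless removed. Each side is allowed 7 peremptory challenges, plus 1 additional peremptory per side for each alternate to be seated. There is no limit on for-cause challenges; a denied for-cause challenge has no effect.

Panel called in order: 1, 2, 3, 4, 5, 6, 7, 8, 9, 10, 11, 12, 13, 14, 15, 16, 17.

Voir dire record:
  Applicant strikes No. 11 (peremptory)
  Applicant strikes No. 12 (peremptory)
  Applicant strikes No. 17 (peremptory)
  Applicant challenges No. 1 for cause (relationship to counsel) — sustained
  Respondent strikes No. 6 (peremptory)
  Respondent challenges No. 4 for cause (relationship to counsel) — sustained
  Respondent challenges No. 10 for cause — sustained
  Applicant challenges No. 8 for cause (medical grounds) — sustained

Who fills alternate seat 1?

14

Removed: #1, #4, #6, #8, #10, #11, #12, #17.
Seating in order: seats 1–6 → #2, #3, #5, #7, #9, #13; alternates → #14, #15, #16.
So alternate 1 is #14.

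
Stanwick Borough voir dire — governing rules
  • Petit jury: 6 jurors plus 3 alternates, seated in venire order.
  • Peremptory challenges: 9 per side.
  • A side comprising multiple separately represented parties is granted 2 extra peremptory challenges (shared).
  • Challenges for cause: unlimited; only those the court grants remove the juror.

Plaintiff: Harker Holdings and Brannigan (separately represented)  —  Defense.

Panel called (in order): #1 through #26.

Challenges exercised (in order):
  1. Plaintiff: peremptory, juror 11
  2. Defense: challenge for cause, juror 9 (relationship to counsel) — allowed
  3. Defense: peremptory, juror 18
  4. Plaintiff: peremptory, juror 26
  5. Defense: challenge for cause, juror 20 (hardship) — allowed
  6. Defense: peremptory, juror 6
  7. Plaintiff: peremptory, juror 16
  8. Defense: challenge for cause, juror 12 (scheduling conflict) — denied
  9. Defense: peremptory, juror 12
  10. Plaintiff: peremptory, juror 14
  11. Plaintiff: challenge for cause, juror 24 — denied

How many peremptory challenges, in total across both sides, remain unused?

Plaintiff allotment: 9 base + 2 multi-party = 11. Defense allotment: 9.
Plaintiff peremptories used: #11, #26, #16, #14 — 4 (the for-cause on #24 doesn't count).
Defense peremptories used: #18, #6, #12 — 3 (for-cause on #9, #20, #12 don't count).
Remaining: (11 − 4) + (9 − 3) = 13.

13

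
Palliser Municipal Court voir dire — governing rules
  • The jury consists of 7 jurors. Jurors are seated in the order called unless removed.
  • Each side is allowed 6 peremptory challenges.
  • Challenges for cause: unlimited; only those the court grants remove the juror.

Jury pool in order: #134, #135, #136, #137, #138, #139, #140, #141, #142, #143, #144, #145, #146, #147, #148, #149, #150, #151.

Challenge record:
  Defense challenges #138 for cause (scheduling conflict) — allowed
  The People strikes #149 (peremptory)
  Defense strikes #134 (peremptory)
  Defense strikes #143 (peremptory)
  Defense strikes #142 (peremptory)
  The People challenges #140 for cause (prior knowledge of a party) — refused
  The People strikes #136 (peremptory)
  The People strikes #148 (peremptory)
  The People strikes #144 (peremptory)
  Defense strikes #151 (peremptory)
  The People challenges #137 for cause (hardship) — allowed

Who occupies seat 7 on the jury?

147

Removed: #134, #136, #137, #138, #142, #143, #144, #148, #149, #151. (#140 stays — for-cause denied.)
Seating in order: seats 1–7 → #135, #139, #140, #141, #145, #146, #147.
So seat 7 is #147.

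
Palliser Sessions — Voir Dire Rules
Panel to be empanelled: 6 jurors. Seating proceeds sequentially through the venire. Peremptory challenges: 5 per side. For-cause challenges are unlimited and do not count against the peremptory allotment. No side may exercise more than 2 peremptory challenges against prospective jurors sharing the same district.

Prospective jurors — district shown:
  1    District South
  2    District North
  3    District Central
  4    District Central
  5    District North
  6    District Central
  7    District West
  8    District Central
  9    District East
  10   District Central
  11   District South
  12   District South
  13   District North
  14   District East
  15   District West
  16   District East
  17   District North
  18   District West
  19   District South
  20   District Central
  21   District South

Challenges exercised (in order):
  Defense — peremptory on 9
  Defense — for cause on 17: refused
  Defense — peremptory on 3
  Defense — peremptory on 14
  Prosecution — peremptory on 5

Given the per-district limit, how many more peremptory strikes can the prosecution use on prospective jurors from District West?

Prosecution peremptories so far: #5 — 1 of 5 used, 4 left overall.
Against District West: none yet — per-district cap 2 leaves 2.
Binding limit: min(4, 2) = 2.

2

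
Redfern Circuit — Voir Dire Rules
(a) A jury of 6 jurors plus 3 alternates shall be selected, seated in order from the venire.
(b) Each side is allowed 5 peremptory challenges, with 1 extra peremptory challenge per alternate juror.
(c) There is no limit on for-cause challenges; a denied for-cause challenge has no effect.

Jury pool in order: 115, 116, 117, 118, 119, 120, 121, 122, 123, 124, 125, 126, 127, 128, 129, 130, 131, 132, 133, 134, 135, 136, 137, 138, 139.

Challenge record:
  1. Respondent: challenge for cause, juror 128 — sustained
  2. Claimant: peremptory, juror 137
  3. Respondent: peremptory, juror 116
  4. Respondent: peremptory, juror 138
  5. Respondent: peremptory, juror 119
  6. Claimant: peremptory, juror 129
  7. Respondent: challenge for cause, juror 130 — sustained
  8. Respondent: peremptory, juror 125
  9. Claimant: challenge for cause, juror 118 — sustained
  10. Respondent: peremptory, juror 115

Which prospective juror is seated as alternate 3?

131

Removed: #115, #116, #118, #119, #125, #128, #129, #130, #137, #138.
Filling seats in venire order through position 9: #117, #120, #121, #122, #123, #124, #126, #127, #131.
So alternate 3 is #131.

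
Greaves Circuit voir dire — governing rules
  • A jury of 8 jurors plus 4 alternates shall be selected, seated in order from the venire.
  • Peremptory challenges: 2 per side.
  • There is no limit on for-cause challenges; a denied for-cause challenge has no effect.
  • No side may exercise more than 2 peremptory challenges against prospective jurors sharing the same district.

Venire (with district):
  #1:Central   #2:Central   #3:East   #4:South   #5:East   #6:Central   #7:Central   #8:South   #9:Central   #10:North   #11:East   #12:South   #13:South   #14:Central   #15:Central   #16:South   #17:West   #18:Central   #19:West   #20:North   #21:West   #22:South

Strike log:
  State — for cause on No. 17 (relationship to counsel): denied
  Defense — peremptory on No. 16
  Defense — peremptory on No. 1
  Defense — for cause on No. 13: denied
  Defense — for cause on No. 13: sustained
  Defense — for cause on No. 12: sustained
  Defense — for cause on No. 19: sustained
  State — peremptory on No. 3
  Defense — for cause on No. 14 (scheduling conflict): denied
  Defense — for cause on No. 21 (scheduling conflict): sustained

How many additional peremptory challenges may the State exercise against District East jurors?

State peremptories so far: #3 — 1 of 2 used, 1 left overall.
Against District East: #3 — 1 used; per-district cap 2 leaves 1.
Binding limit: min(1, 1) = 1.

1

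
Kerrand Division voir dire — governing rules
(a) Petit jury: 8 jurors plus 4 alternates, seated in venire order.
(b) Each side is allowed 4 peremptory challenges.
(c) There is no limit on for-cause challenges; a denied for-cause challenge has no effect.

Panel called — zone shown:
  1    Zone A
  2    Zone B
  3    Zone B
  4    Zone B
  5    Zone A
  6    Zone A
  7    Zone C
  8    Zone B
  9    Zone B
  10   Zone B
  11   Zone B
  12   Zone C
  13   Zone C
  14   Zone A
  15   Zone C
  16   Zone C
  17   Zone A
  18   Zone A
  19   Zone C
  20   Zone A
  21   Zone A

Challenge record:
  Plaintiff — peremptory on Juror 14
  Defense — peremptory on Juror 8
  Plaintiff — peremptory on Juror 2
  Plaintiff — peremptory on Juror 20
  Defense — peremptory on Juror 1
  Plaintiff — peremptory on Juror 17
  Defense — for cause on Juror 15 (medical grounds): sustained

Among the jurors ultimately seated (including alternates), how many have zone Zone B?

Removed: #1, #2, #8, #14, #15, #17, #20.
Seated (12 incl. alternates): #3, #4, #5, #6, #7, #9, #10, #11, #12, #13, #16, #18.
Of those, in Zone B: #3, #4, #9, #10, #11 → 5.

5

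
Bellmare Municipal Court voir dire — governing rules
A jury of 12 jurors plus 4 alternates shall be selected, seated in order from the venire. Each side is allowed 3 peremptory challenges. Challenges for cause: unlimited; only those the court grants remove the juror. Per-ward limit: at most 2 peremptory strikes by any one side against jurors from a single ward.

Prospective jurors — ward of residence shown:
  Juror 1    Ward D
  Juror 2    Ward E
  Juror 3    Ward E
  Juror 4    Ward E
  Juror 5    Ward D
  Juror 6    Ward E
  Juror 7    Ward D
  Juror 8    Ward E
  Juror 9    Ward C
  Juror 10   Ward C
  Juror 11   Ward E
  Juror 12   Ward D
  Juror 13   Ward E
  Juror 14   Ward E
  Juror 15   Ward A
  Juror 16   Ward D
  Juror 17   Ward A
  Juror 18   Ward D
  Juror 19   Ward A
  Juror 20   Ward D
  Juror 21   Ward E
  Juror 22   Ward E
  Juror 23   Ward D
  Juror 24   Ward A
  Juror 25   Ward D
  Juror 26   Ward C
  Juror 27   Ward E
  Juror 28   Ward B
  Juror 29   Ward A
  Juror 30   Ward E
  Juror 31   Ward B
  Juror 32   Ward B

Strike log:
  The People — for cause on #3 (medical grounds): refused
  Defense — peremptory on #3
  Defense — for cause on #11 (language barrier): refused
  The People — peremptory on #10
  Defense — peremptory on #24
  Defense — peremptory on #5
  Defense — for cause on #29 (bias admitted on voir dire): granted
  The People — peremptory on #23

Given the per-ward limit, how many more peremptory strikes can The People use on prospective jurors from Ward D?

1

The People peremptories so far: #10, #23 — 2 of 3 used, 1 left overall.
Against Ward D: #23 — 1 used; per-ward cap 2 leaves 1.
Binding limit: min(1, 1) = 1.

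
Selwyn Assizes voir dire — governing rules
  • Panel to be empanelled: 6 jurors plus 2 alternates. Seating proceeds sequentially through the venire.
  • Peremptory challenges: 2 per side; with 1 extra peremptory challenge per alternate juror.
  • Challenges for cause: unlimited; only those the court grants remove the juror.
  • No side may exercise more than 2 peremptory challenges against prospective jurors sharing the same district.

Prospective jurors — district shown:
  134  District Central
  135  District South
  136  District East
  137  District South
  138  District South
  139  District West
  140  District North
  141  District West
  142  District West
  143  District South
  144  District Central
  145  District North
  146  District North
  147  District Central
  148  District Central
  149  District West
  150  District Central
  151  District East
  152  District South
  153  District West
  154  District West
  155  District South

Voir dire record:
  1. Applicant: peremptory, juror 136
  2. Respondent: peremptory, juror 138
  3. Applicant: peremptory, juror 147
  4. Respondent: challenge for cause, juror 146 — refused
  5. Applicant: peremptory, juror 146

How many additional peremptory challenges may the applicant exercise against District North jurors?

1

Applicant peremptories so far: #136, #147, #146 — 3 of 4 used, 1 left overall.
Against District North: #146 — 1 used; per-district cap 2 leaves 1.
Binding limit: min(1, 1) = 1.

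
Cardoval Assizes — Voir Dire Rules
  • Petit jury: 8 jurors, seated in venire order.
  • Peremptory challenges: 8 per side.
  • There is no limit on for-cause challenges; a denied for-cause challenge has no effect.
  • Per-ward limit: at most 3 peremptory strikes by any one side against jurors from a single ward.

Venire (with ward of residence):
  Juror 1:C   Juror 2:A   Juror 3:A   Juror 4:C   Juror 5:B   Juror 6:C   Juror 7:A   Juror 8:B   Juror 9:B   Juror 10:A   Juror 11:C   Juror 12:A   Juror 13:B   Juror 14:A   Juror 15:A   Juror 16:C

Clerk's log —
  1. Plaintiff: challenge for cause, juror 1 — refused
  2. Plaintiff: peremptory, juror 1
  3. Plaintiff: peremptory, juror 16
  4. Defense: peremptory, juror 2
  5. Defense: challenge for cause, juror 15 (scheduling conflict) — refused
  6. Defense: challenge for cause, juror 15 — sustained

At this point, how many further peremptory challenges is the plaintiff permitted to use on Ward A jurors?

Plaintiff peremptories so far: #1, #16 — 2 of 8 used, 6 left overall.
Against Ward A: none yet — per-ward cap 3 leaves 3.
Binding limit: min(6, 3) = 3.

3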